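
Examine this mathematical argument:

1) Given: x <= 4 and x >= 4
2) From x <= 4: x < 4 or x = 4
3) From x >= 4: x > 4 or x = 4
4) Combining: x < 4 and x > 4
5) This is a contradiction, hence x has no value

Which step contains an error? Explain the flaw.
Step 4: Combining: x < 4 and x > 4

Step 4 incorrectly combines the conditions. From x <= 4 and x >= 4, the intersection is x = 4. The error treats the 'or' cases as 'and' requirements. The correct conclusion is that x = 4 is the unique solution, not that no solution exists.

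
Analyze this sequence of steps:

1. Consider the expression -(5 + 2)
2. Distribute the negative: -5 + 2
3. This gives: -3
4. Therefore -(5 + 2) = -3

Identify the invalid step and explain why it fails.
Step 2: Distribute the negative: -5 + 2

Step 2 incorrectly distributes the negative sign. The correct distribution is -(5 + 2) = -5 - 2 = -7. The negative must be applied to both terms, not just the first. The error treats -(5 + 2) as -5 + 2, which equals -3 instead of -7.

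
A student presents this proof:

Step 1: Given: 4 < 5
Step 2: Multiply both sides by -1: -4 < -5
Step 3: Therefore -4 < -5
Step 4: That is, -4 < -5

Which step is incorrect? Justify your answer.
Step 2: Multiply both sides by -1: -4 < -5

Step 2 multiplies both sides by -1 but fails to reverse the inequality sign. When multiplying (or dividing) an inequality by a negative number, the direction must be reversed. Since 4 < 5, we should get -4 > -5, i.e., -4 > -5.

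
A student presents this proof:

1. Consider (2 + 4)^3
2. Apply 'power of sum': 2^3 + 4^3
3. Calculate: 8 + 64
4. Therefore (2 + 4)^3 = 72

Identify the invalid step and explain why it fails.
Step 2: Apply 'power of sum': 2^3 + 4^3

Step 2 incorrectly applies a non-existent rule '(a+b)^n = a^n + b^n'. This is false in general. The correct expansion uses the binomial theorem. The actual value is (2 + 4)^3 = 6^3 = 216, not 72.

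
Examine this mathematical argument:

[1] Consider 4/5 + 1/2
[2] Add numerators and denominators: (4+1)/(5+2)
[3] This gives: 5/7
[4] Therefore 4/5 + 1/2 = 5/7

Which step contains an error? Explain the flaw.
Step 2: Add numerators and denominators: (4+1)/(5+2)

Step 2 incorrectly adds fractions by separately adding numerators and denominators. This is wrong. The correct method requires a common denominator: 4/5 + 1/2 = (4×2 + 1×5)/(5×2) = 13/10 = 13/10. The method used gives 5/7, which is different.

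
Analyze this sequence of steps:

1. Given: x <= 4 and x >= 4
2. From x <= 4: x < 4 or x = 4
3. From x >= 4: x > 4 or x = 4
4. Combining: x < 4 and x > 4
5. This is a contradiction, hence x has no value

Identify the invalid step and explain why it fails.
Step 4: Combining: x < 4 and x > 4

Step 4 incorrectly combines the conditions. From x <= 4 and x >= 4, the intersection is x = 4. The error treats the 'or' cases as 'and' requirements. The correct conclusion is that x = 4 is the unique solution, not that no solution exists.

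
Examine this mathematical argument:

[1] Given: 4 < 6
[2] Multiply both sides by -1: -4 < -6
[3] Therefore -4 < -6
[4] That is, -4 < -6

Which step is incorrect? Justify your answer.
Step 2: Multiply both sides by -1: -4 < -6

Step 2 multiplies both sides by -1 but fails to reverse the inequality sign. When multiplying (or dividing) an inequality by a negative number, the direction must be reversed. Since 4 < 6, we should get -4 > -6, i.e., -4 > -6.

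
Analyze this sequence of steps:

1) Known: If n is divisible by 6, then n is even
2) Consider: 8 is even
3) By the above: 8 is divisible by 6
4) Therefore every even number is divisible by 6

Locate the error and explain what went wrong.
Step 3: By the above: 8 is divisible by 6

Step 3 commits the fallacy of affirming the consequent. The known fact 'divisible by 6 → even' does NOT imply 'even → divisible by 6'. That would be the converse, which is false. For example, 8 is even but 8 ÷ 6 = 1.33, which is not an integer.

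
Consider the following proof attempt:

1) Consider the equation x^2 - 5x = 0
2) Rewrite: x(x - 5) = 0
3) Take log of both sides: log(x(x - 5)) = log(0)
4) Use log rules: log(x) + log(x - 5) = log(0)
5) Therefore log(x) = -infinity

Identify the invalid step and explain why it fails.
Step 3: Take log of both sides: log(x(x - 5)) = log(0)

Step 3 takes the logarithm of both sides, resulting in log(0) on the right side. The logarithm is only defined for positive numbers; log(0) is undefined (approaches negative infinity). This operation is invalid.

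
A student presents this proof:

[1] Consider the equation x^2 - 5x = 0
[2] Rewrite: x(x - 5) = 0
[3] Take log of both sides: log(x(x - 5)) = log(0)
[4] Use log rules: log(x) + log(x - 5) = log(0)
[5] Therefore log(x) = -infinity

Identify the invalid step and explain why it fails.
Step 3: Take log of both sides: log(x(x - 5)) = log(0)

Step 3 takes the logarithm of both sides, resulting in log(0) on the right side. The logarithm is only defined for positive numbers; log(0) is undefined (approaches negative infinity). This operation is invalid.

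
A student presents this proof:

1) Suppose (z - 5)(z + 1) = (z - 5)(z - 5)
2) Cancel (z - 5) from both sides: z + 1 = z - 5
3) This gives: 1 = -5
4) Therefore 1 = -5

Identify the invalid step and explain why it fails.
Step 2: Cancel (z - 5) from both sides: z + 1 = z - 5

Step 2 cancels (z - 5) from both sides. This is only valid if (z - 5) ≠ 0, i.e., z ≠ 5. When z = 5, both sides equal zero regardless of the other factors. The correct approach requires considering z = 5 as a separate case.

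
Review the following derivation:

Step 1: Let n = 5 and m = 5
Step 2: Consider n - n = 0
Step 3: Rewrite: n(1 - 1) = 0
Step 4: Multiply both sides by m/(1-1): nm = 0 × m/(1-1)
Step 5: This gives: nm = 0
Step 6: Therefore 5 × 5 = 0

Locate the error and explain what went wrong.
Step 4: Multiply both sides by m/(1-1): nm = 0 × m/(1-1)

Step 4 multiplies both sides by m/(1-1). However, 1-1 = 0, so this is multiplication by m/0, which is undefined. We cannot multiply by an undefined expression.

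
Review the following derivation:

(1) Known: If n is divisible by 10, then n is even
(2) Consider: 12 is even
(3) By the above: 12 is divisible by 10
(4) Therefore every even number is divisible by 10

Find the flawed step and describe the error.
Step 3: By the above: 12 is divisible by 10

Step 3 commits the fallacy of affirming the consequent. The known fact 'divisible by 10 → even' does NOT imply 'even → divisible by 10'. That would be the converse, which is false. For example, 12 is even but 12 ÷ 10 = 1.20, which is not an integer.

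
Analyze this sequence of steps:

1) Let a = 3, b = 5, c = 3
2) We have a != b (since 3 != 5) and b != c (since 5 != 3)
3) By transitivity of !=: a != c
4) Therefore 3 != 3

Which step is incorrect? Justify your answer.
Step 3: By transitivity of !=: a != c

Step 3 incorrectly applies transitivity to the '!=' relation. Transitivity states: if a R b and b R c, then a R c. However, '!=' is not transitive. Counterexample: 3 != 5 and 5 != 3, but 3 = 3 (both equal 3). Transitivity holds for relations like <, <=, =, but not for !=.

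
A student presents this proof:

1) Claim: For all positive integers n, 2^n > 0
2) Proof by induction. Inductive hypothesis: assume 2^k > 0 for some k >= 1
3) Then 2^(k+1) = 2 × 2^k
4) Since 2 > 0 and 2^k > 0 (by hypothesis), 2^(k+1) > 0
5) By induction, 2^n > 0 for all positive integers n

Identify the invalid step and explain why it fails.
Step 5: By induction, 2^n > 0 for all positive integers n

Step 5 concludes the proof by induction, but no base case was ever established. A valid induction proof requires: (1) a base case proving 2^1 > 0, and (2) an inductive step showing IF 2^k > 0 THEN 2^(k+1) > 0. Steps 2-4 correctly establish the inductive step, but without the base case the conclusion in step 5 does not follow.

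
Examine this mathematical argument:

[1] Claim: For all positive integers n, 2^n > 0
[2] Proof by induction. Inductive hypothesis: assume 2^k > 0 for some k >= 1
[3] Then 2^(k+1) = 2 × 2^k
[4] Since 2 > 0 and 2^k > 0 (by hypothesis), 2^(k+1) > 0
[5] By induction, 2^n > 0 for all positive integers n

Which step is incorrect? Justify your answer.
Step 5: By induction, 2^n > 0 for all positive integers n

Step 5 concludes the proof by induction, but no base case was ever established. A valid induction proof requires: (1) a base case proving 2^1 > 0, and (2) an inductive step showing IF 2^k > 0 THEN 2^(k+1) > 0. Steps 2-4 correctly establish the inductive step, but without the base case the conclusion in step 5 does not follow.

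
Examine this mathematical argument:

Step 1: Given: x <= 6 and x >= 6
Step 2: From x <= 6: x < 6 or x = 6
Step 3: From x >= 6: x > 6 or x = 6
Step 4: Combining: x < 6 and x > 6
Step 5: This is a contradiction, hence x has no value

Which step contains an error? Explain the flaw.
Step 4: Combining: x < 6 and x > 6

Step 4 incorrectly combines the conditions. From x <= 6 and x >= 6, the intersection is x = 6. The error treats the 'or' cases as 'and' requirements. The correct conclusion is that x = 6 is the unique solution, not that no solution exists.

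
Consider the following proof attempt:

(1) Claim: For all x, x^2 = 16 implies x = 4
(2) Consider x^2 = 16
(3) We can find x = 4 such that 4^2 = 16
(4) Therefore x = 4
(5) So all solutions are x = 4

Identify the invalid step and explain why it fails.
Step 4: Therefore x = 4

Step 4 incorrectly concludes that x = 4 is the only solution. The proof shows that x = 4 is A solution (existence), but does not show it is the ONLY solution (uniqueness). In fact, x = -4 is also a solution since (-4)^2 = 16. Finding one solution doesn't prove there are no others.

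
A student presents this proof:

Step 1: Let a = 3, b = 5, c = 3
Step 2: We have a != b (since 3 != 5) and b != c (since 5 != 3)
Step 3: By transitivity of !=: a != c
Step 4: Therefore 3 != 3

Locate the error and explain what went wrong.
Step 3: By transitivity of !=: a != c

Step 3 incorrectly applies transitivity to the '!=' relation. Transitivity states: if a R b and b R c, then a R c. However, '!=' is not transitive. Counterexample: 3 != 5 and 5 != 3, but 3 = 3 (both equal 3). Transitivity holds for relations like <, <=, =, but not for !=.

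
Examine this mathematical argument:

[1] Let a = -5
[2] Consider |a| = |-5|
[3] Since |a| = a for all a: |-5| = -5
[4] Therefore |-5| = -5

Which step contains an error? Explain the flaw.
Step 3: Since |a| = a for all a: |-5| = -5

Step 3 incorrectly states that |a| = a for all a. The correct definition is |a| = a when a >= 0, and |a| = -a when a < 0. Since -5 < 0, we have |-5| = -(-5) = 5, not -5.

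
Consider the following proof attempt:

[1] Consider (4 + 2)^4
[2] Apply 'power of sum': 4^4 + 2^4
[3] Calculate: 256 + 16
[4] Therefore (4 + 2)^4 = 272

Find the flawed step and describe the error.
Step 2: Apply 'power of sum': 4^4 + 2^4

Step 2 incorrectly applies a non-existent rule '(a+b)^n = a^n + b^n'. This is false in general. The correct expansion uses the binomial theorem. The actual value is (4 + 2)^4 = 6^4 = 1296, not 272.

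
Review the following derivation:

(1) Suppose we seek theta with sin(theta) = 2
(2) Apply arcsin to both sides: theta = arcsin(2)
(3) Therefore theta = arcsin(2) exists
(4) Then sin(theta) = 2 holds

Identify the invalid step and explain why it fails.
Step 2: Apply arcsin to both sides: theta = arcsin(2)

Step 2 applies arcsin to 2. However, arcsin(x) is only defined for x in [-1, 1] because sin(theta) can only produce values in that range. Since |2| > 1, arcsin(2) is undefined. There is no angle whose sine equals 2.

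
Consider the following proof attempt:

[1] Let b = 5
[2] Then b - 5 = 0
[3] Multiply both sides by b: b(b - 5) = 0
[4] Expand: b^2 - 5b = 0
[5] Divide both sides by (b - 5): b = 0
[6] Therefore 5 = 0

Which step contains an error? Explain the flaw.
Step 5: Divide both sides by (b - 5): b = 0

Step 5 divides both sides by (b - 5). However, since b = 5, we have (b - 5) = 0. Division by zero is undefined, making this step invalid.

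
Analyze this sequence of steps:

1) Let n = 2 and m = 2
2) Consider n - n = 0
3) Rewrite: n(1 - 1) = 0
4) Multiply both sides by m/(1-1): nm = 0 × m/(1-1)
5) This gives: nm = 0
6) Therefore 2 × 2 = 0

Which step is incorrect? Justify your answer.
Step 4: Multiply both sides by m/(1-1): nm = 0 × m/(1-1)

Step 4 multiplies both sides by m/(1-1). However, 1-1 = 0, so this is multiplication by m/0, which is undefined. We cannot multiply by an undefined expression.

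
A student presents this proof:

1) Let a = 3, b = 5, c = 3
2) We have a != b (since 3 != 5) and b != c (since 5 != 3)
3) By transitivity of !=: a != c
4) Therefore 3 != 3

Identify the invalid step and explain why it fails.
Step 3: By transitivity of !=: a != c

Step 3 incorrectly applies transitivity to the '!=' relation. Transitivity states: if a R b and b R c, then a R c. However, '!=' is not transitive. Counterexample: 3 != 5 and 5 != 3, but 3 = 3 (both equal 3). Transitivity holds for relations like <, <=, =, but not for !=.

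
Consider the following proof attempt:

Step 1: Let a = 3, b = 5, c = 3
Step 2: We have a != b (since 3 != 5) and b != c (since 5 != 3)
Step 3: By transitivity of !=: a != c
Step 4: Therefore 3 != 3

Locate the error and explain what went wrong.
Step 3: By transitivity of !=: a != c

Step 3 incorrectly applies transitivity to the '!=' relation. Transitivity states: if a R b and b R c, then a R c. However, '!=' is not transitive. Counterexample: 3 != 5 and 5 != 3, but 3 = 3 (both equal 3). Transitivity holds for relations like <, <=, =, but not for !=.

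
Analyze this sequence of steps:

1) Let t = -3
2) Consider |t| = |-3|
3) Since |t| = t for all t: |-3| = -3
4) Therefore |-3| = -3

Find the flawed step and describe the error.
Step 3: Since |t| = t for all t: |-3| = -3

Step 3 incorrectly states that |t| = t for all t. The correct definition is |t| = t when t >= 0, and |t| = -t when t < 0. Since -3 < 0, we have |-3| = -(-3) = 3, not -3.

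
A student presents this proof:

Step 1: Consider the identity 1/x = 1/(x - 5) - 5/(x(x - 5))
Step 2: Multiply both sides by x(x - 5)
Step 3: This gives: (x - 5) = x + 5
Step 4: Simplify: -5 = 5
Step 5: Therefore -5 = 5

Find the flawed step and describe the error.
Step 3: This gives: (x - 5) = x + 5

Step 3 makes a sign error when clearing denominators. Multiplying -5/(x(x - 5)) by x(x - 5) gives -5, not +5. The correct result is (x - 5) = x - 5, which is trivially true, not (x - 5) = x + 5. (Step 1 is a valid identity: 1/(x - 5) - 5/(x(x - 5)) = (x - 5)/(x(x - 5)) = 1/x.)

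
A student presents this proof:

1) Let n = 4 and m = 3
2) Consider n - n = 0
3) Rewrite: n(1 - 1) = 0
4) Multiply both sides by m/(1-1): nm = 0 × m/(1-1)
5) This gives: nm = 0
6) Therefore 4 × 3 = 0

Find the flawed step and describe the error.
Step 4: Multiply both sides by m/(1-1): nm = 0 × m/(1-1)

Step 4 multiplies both sides by m/(1-1). However, 1-1 = 0, so this is multiplication by m/0, which is undefined. We cannot multiply by an undefined expression.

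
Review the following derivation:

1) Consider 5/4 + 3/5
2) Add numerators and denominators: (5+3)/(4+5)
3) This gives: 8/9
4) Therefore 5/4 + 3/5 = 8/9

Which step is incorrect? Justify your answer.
Step 2: Add numerators and denominators: (5+3)/(4+5)

Step 2 incorrectly adds fractions by separately adding numerators and denominators. This is wrong. The correct method requires a common denominator: 5/4 + 3/5 = (5×5 + 3×4)/(4×5) = 37/20 = 37/20. The method used gives 8/9, which is different.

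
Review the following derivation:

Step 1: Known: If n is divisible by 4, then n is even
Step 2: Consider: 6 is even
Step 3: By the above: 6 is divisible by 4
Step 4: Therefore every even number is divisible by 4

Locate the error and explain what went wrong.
Step 3: By the above: 6 is divisible by 4

Step 3 commits the fallacy of affirming the consequent. The known fact 'divisible by 4 → even' does NOT imply 'even → divisible by 4'. That would be the converse, which is false. For example, 6 is even but 6 ÷ 4 = 1.50, which is not an integer.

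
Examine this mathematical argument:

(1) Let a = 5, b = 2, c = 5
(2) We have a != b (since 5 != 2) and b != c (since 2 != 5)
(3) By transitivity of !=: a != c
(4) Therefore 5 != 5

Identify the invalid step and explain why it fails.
Step 3: By transitivity of !=: a != c

Step 3 incorrectly applies transitivity to the '!=' relation. Transitivity states: if a R b and b R c, then a R c. However, '!=' is not transitive. Counterexample: 5 != 2 and 2 != 5, but 5 = 5 (both equal 5). Transitivity holds for relations like <, <=, =, but not for !=.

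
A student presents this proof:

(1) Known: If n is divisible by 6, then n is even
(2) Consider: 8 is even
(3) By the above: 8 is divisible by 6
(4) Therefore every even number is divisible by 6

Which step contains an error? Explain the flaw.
Step 3: By the above: 8 is divisible by 6

Step 3 commits the fallacy of affirming the consequent. The known fact 'divisible by 6 → even' does NOT imply 'even → divisible by 6'. That would be the converse, which is false. For example, 8 is even but 8 ÷ 6 = 1.33, which is not an integer.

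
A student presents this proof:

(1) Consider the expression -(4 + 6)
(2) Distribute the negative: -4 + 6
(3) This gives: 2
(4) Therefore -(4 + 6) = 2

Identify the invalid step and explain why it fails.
Step 2: Distribute the negative: -4 + 6

Step 2 incorrectly distributes the negative sign. The correct distribution is -(4 + 6) = -4 - 6 = -10. The negative must be applied to both terms, not just the first. The error treats -(4 + 6) as -4 + 6, which equals 2 instead of -10.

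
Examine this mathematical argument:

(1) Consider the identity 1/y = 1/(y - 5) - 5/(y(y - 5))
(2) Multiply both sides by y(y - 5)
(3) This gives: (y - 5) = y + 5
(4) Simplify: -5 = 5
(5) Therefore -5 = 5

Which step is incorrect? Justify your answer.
Step 3: This gives: (y - 5) = y + 5

Step 3 makes a sign error when clearing denominators. Multiplying -5/(y(y - 5)) by y(y - 5) gives -5, not +5. The correct result is (y - 5) = y - 5, which is trivially true, not (y - 5) = y + 5. (Step 1 is a valid identity: 1/(y - 5) - 5/(y(y - 5)) = (y - 5)/(y(y - 5)) = 1/y.)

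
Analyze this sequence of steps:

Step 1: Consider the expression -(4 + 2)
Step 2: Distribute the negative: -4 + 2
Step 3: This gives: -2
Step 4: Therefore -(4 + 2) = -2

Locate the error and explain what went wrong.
Step 2: Distribute the negative: -4 + 2

Step 2 incorrectly distributes the negative sign. The correct distribution is -(4 + 2) = -4 - 2 = -6. The negative must be applied to both terms, not just the first. The error treats -(4 + 2) as -4 + 2, which equals -2 instead of -6.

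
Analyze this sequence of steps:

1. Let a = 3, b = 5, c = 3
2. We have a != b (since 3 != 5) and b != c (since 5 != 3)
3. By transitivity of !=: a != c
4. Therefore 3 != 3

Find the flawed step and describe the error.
Step 3: By transitivity of !=: a != c

Step 3 incorrectly applies transitivity to the '!=' relation. Transitivity states: if a R b and b R c, then a R c. However, '!=' is not transitive. Counterexample: 3 != 5 and 5 != 3, but 3 = 3 (both equal 3). Transitivity holds for relations like <, <=, =, but not for !=.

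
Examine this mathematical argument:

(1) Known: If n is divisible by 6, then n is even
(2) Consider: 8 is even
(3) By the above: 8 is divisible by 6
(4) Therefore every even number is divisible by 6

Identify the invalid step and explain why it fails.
Step 3: By the above: 8 is divisible by 6

Step 3 commits the fallacy of affirming the consequent. The known fact 'divisible by 6 → even' does NOT imply 'even → divisible by 6'. That would be the converse, which is false. For example, 8 is even but 8 ÷ 6 = 1.33, which is not an integer.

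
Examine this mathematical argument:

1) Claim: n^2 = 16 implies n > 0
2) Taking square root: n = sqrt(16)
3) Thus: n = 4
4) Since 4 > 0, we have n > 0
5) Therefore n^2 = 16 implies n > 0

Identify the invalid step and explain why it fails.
Step 2: Taking square root: n = sqrt(16)

Step 2 takes the square root and assumes the positive root only. The equation n^2 = 16 actually has two solutions: n = 4 and n = -4. The proof silently assumes n > 0 without justification, then uses this assumption to conclude n > 0, which is circular. The counterexample n = -4 shows the claim is false.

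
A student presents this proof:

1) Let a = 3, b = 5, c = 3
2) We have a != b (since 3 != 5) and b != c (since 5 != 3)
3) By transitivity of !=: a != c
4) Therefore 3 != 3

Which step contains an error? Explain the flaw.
Step 3: By transitivity of !=: a != c

Step 3 incorrectly applies transitivity to the '!=' relation. Transitivity states: if a R b and b R c, then a R c. However, '!=' is not transitive. Counterexample: 3 != 5 and 5 != 3, but 3 = 3 (both equal 3). Transitivity holds for relations like <, <=, =, but not for !=.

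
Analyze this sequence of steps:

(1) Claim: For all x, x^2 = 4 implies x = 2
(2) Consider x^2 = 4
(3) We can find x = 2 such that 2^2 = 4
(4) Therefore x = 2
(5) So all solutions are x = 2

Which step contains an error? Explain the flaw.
Step 4: Therefore x = 2

Step 4 incorrectly concludes that x = 2 is the only solution. The proof shows that x = 2 is A solution (existence), but does not show it is the ONLY solution (uniqueness). In fact, x = -2 is also a solution since (-2)^2 = 4. Finding one solution doesn't prove there are no others.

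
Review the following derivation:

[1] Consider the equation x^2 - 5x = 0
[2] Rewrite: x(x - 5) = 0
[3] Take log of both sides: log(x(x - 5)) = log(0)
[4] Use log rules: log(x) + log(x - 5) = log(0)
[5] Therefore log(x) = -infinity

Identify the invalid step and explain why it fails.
Step 3: Take log of both sides: log(x(x - 5)) = log(0)

Step 3 takes the logarithm of both sides, resulting in log(0) on the right side. The logarithm is only defined for positive numbers; log(0) is undefined (approaches negative infinity). This operation is invalid.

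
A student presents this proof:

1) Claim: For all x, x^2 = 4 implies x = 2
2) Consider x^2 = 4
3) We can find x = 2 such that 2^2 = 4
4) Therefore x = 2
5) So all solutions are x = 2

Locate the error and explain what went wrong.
Step 4: Therefore x = 2

Step 4 incorrectly concludes that x = 2 is the only solution. The proof shows that x = 2 is A solution (existence), but does not show it is the ONLY solution (uniqueness). In fact, x = -2 is also a solution since (-2)^2 = 4. Finding one solution doesn't prove there are no others.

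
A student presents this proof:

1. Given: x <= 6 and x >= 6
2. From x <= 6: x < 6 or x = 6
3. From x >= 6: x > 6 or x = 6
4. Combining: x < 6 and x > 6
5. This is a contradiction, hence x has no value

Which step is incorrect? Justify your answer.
Step 4: Combining: x < 6 and x > 6

Step 4 incorrectly combines the conditions. From x <= 6 and x >= 6, the intersection is x = 6. The error treats the 'or' cases as 'and' requirements. The correct conclusion is that x = 6 is the unique solution, not that no solution exists.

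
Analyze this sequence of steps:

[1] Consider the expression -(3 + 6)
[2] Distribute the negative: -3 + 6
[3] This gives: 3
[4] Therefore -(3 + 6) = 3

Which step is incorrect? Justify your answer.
Step 2: Distribute the negative: -3 + 6

Step 2 incorrectly distributes the negative sign. The correct distribution is -(3 + 6) = -3 - 6 = -9. The negative must be applied to both terms, not just the first. The error treats -(3 + 6) as -3 + 6, which equals 3 instead of -9.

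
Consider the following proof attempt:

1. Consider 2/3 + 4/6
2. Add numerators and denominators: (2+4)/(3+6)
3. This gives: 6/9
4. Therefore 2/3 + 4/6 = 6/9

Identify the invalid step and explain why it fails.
Step 2: Add numerators and denominators: (2+4)/(3+6)

Step 2 incorrectly adds fractions by separately adding numerators and denominators. This is wrong. The correct method requires a common denominator: 2/3 + 4/6 = (2×6 + 4×3)/(3×6) = 24/18 = 4/3. The method used gives 6/9, which is different.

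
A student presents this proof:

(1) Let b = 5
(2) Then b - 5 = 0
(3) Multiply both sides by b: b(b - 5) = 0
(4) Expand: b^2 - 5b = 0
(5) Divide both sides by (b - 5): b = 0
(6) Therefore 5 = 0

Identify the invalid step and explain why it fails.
Step 5: Divide both sides by (b - 5): b = 0

Step 5 divides both sides by (b - 5). However, since b = 5, we have (b - 5) = 0. Division by zero is undefined, making this step invalid.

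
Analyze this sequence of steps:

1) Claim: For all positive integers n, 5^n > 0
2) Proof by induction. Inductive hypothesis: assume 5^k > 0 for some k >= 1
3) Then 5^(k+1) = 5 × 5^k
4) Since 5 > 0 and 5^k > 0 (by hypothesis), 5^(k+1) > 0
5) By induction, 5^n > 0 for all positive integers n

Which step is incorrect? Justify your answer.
Step 5: By induction, 5^n > 0 for all positive integers n

Step 5 concludes the proof by induction, but no base case was ever established. A valid induction proof requires: (1) a base case proving 5^1 > 0, and (2) an inductive step showing IF 5^k > 0 THEN 5^(k+1) > 0. Steps 2-4 correctly establish the inductive step, but without the base case the conclusion in step 5 does not follow.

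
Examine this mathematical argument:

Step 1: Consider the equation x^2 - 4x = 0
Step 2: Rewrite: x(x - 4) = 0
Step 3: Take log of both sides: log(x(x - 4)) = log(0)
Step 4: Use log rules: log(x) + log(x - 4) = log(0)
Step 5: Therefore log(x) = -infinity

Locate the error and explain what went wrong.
Step 3: Take log of both sides: log(x(x - 4)) = log(0)

Step 3 takes the logarithm of both sides, resulting in log(0) on the right side. The logarithm is only defined for positive numbers; log(0) is undefined (approaches negative infinity). This operation is invalid.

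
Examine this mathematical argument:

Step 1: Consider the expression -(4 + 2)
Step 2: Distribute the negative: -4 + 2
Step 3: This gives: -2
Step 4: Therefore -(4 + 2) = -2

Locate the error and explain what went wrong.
Step 2: Distribute the negative: -4 + 2

Step 2 incorrectly distributes the negative sign. The correct distribution is -(4 + 2) = -4 - 2 = -6. The negative must be applied to both terms, not just the first. The error treats -(4 + 2) as -4 + 2, which equals -2 instead of -6.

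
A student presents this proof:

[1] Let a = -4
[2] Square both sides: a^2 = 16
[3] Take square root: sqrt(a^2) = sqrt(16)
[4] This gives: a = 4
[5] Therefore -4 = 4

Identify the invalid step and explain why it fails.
Step 4: This gives: a = 4

Step 4 incorrectly states that sqrt(a^2) = a. The correct identity is sqrt(a^2) = |a|. Since a = -4 < 0, we have sqrt(a^2) = |-4| = 4, not a = -4.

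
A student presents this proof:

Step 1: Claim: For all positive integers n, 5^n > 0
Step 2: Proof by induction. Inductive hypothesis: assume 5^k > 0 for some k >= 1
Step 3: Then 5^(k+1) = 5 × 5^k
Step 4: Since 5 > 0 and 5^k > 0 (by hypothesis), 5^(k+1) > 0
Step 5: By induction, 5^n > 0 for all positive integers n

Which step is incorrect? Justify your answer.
Step 5: By induction, 5^n > 0 for all positive integers n

Step 5 concludes the proof by induction, but no base case was ever established. A valid induction proof requires: (1) a base case proving 5^1 > 0, and (2) an inductive step showing IF 5^k > 0 THEN 5^(k+1) > 0. Steps 2-4 correctly establish the inductive step, but without the base case the conclusion in step 5 does not follow.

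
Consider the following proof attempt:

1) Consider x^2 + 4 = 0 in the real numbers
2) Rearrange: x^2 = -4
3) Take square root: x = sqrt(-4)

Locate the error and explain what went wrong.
Step 3: Take square root: x = sqrt(-4)

Step 3 takes the square root of -4, which is negative. In the real number system, the square root of a negative number is undefined. The equation x^2 + 4 = 0 has no real solutions. Square roots of negative numbers only exist in the complex numbers.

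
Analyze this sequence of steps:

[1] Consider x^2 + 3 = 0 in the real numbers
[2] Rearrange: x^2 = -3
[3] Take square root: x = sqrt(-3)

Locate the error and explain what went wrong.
Step 3: Take square root: x = sqrt(-3)

Step 3 takes the square root of -3, which is negative. In the real number system, the square root of a negative number is undefined. The equation x^2 + 3 = 0 has no real solutions. Square roots of negative numbers only exist in the complex numbers.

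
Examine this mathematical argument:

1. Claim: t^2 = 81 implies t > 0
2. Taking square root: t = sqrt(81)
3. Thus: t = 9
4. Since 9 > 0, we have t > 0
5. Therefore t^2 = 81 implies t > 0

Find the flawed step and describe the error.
Step 2: Taking square root: t = sqrt(81)

Step 2 takes the square root and assumes the positive root only. The equation t^2 = 81 actually has two solutions: t = 9 and t = -9. The proof silently assumes t > 0 without justification, then uses this assumption to conclude t > 0, which is circular. The counterexample t = -9 shows the claim is false.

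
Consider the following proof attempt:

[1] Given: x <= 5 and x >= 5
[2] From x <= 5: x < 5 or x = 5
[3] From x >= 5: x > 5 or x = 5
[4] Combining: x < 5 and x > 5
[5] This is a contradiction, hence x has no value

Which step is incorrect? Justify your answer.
Step 4: Combining: x < 5 and x > 5

Step 4 incorrectly combines the conditions. From x <= 5 and x >= 5, the intersection is x = 5. The error treats the 'or' cases as 'and' requirements. The correct conclusion is that x = 5 is the unique solution, not that no solution exists.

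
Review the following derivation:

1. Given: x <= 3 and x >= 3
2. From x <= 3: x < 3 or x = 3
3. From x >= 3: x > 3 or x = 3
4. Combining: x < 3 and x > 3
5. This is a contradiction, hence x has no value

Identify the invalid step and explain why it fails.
Step 4: Combining: x < 3 and x > 3

Step 4 incorrectly combines the conditions. From x <= 3 and x >= 3, the intersection is x = 3. The error treats the 'or' cases as 'and' requirements. The correct conclusion is that x = 3 is the unique solution, not that no solution exists.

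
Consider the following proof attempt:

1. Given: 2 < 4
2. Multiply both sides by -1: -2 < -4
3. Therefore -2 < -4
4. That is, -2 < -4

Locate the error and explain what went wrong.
Step 2: Multiply both sides by -1: -2 < -4

Step 2 multiplies both sides by -1 but fails to reverse the inequality sign. When multiplying (or dividing) an inequality by a negative number, the direction must be reversed. Since 2 < 4, we should get -2 > -4, i.e., -2 > -4.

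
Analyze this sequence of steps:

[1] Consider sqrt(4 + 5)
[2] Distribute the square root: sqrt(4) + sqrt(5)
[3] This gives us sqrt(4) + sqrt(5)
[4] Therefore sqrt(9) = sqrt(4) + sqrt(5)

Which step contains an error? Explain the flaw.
Step 2: Distribute the square root: sqrt(4) + sqrt(5)

Step 2 incorrectly 'distributes' the square root over addition. The square root function does not distribute: sqrt(a + b) ≠ sqrt(a) + sqrt(b). In fact, sqrt(4 + 5) = sqrt(9) ≈ 3.0000, while sqrt(4) + sqrt(5) ≈ 4.2361.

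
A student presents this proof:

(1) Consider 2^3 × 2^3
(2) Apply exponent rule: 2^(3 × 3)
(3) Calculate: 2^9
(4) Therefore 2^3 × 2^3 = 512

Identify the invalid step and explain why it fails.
Step 2: Apply exponent rule: 2^(3 × 3)

Step 2 incorrectly states that a^b × a^c = a^(b×c). The correct rule is a^b × a^c = a^(b+c). The actual value is 2^3 × 2^3 = 2^6 = 64, not 2^9 = 512.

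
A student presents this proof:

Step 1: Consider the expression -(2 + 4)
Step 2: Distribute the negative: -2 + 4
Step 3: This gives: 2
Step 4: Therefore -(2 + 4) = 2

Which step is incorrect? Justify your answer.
Step 2: Distribute the negative: -2 + 4

Step 2 incorrectly distributes the negative sign. The correct distribution is -(2 + 4) = -2 - 4 = -6. The negative must be applied to both terms, not just the first. The error treats -(2 + 4) as -2 + 4, which equals 2 instead of -6.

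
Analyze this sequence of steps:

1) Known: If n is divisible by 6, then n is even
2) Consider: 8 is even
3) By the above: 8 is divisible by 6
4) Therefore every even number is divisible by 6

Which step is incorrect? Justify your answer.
Step 3: By the above: 8 is divisible by 6

Step 3 commits the fallacy of affirming the consequent. The known fact 'divisible by 6 → even' does NOT imply 'even → divisible by 6'. That would be the converse, which is false. For example, 8 is even but 8 ÷ 6 = 1.33, which is not an integer.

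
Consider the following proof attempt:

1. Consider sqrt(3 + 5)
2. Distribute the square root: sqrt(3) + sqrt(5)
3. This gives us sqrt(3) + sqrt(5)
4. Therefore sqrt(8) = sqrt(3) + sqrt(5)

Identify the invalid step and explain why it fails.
Step 2: Distribute the square root: sqrt(3) + sqrt(5)

Step 2 incorrectly 'distributes' the square root over addition. The square root function does not distribute: sqrt(a + b) ≠ sqrt(a) + sqrt(b). In fact, sqrt(3 + 5) = sqrt(8) ≈ 2.8284, while sqrt(3) + sqrt(5) ≈ 3.9681.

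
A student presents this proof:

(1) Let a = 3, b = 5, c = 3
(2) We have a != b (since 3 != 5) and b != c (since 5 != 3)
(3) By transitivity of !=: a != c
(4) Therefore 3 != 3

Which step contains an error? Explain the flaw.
Step 3: By transitivity of !=: a != c

Step 3 incorrectly applies transitivity to the '!=' relation. Transitivity states: if a R b and b R c, then a R c. However, '!=' is not transitive. Counterexample: 3 != 5 and 5 != 3, but 3 = 3 (both equal 3). Transitivity holds for relations like <, <=, =, but not for !=.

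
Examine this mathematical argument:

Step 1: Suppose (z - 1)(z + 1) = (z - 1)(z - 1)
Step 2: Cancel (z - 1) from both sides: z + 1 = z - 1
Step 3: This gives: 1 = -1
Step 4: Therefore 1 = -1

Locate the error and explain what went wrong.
Step 2: Cancel (z - 1) from both sides: z + 1 = z - 1

Step 2 cancels (z - 1) from both sides. This is only valid if (z - 1) ≠ 0, i.e., z ≠ 1. When z = 1, both sides equal zero regardless of the other factors. The correct approach requires considering z = 1 as a separate case.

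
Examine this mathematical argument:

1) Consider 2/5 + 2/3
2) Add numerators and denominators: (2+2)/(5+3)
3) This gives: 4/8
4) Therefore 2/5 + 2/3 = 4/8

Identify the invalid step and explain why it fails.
Step 2: Add numerators and denominators: (2+2)/(5+3)

Step 2 incorrectly adds fractions by separately adding numerators and denominators. This is wrong. The correct method requires a common denominator: 2/5 + 2/3 = (2×3 + 2×5)/(5×3) = 16/15 = 16/15. The method used gives 4/8, which is different.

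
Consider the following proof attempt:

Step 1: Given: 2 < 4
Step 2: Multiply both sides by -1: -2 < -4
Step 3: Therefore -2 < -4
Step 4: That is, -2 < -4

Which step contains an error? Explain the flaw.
Step 2: Multiply both sides by -1: -2 < -4

Step 2 multiplies both sides by -1 but fails to reverse the inequality sign. When multiplying (or dividing) an inequality by a negative number, the direction must be reversed. Since 2 < 4, we should get -2 > -4, i.e., -2 > -4.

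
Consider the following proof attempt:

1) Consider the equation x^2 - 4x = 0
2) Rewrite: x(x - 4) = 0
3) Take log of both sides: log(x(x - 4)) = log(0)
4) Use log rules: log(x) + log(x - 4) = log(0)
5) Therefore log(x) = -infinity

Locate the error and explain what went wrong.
Step 3: Take log of both sides: log(x(x - 4)) = log(0)

Step 3 takes the logarithm of both sides, resulting in log(0) on the right side. The logarithm is only defined for positive numbers; log(0) is undefined (approaches negative infinity). This operation is invalid.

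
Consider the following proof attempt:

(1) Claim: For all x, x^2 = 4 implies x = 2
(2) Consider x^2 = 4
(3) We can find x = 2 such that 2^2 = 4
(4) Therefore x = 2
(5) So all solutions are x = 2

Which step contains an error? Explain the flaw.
Step 4: Therefore x = 2

Step 4 incorrectly concludes that x = 2 is the only solution. The proof shows that x = 2 is A solution (existence), but does not show it is the ONLY solution (uniqueness). In fact, x = -2 is also a solution since (-2)^2 = 4. Finding one solution doesn't prove there are no others.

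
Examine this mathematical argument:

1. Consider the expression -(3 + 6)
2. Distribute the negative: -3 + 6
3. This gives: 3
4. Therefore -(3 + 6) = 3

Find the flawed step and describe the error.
Step 2: Distribute the negative: -3 + 6

Step 2 incorrectly distributes the negative sign. The correct distribution is -(3 + 6) = -3 - 6 = -9. The negative must be applied to both terms, not just the first. The error treats -(3 + 6) as -3 + 6, which equals 3 instead of -9.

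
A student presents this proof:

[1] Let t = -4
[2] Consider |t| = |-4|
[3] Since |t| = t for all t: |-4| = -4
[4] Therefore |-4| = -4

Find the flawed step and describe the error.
Step 3: Since |t| = t for all t: |-4| = -4

Step 3 incorrectly states that |t| = t for all t. The correct definition is |t| = t when t >= 0, and |t| = -t when t < 0. Since -4 < 0, we have |-4| = -(-4) = 4, not -4.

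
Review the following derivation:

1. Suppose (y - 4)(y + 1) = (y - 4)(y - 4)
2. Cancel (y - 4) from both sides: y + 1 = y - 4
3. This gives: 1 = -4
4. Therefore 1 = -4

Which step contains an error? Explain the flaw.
Step 2: Cancel (y - 4) from both sides: y + 1 = y - 4

Step 2 cancels (y - 4) from both sides. This is only valid if (y - 4) ≠ 0, i.e., y ≠ 4. When y = 4, both sides equal zero regardless of the other factors. The correct approach requires considering y = 4 as a separate case.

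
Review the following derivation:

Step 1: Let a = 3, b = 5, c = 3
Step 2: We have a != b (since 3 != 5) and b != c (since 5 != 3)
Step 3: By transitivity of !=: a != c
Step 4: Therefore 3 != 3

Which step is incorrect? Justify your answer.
Step 3: By transitivity of !=: a != c

Step 3 incorrectly applies transitivity to the '!=' relation. Transitivity states: if a R b and b R c, then a R c. However, '!=' is not transitive. Counterexample: 3 != 5 and 5 != 3, but 3 = 3 (both equal 3). Transitivity holds for relations like <, <=, =, but not for !=.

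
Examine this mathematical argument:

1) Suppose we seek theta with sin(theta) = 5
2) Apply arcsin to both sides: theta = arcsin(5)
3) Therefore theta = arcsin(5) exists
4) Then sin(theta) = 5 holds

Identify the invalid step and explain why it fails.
Step 2: Apply arcsin to both sides: theta = arcsin(5)

Step 2 applies arcsin to 5. However, arcsin(x) is only defined for x in [-1, 1] because sin(theta) can only produce values in that range. Since |5| > 1, arcsin(5) is undefined. There is no angle whose sine equals 5.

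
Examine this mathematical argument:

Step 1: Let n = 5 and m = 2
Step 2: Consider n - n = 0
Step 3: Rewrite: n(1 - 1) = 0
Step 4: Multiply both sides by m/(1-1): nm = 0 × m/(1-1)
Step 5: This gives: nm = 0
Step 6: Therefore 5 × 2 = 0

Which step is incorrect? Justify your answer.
Step 4: Multiply both sides by m/(1-1): nm = 0 × m/(1-1)

Step 4 multiplies both sides by m/(1-1). However, 1-1 = 0, so this is multiplication by m/0, which is undefined. We cannot multiply by an undefined expression.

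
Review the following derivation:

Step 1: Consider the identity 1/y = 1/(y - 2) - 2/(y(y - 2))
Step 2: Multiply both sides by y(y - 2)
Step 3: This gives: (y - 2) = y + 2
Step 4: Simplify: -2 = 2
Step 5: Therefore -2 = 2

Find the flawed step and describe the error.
Step 3: This gives: (y - 2) = y + 2

Step 3 makes a sign error when clearing denominators. Multiplying -2/(y(y - 2)) by y(y - 2) gives -2, not +2. The correct result is (y - 2) = y - 2, which is trivially true, not (y - 2) = y + 2. (Step 1 is a valid identity: 1/(y - 2) - 2/(y(y - 2)) = (y - 2)/(y(y - 2)) = 1/y.)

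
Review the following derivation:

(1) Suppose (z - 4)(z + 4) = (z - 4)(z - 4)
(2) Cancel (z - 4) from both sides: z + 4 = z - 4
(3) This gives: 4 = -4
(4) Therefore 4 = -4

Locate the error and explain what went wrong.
Step 2: Cancel (z - 4) from both sides: z + 4 = z - 4

Step 2 cancels (z - 4) from both sides. This is only valid if (z - 4) ≠ 0, i.e., z ≠ 4. When z = 4, both sides equal zero regardless of the other factors. The correct approach requires considering z = 4 as a separate case.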